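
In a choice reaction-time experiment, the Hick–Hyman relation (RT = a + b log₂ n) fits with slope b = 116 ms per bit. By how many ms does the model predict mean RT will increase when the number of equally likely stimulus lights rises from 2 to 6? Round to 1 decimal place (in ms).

183.9 ms

The intercept a cancels: ΔRT = b·(log₂ n₂ − log₂ n₁) = b·log₂(n₂/n₁).
log₂(6) − log₂(2) = 2.5850 − 1 = 1.5850.
ΔRT = 116 × 1.5850 = 183.856 ms.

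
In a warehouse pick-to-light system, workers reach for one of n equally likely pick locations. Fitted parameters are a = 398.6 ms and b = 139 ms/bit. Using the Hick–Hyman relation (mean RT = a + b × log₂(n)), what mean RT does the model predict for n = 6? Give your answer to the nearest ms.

log₂(6) = 2.5850 bits, so RT = 398.6 + 139 × 2.5850 ≈ 757.910 ms.

758 ms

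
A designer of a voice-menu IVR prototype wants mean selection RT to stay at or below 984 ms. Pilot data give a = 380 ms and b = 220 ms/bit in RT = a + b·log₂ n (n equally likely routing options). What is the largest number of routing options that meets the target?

Information budget: (984 − 380)/220 = 2.7455 bits, so n ≤ 2^2.7455 = 6.706 → at most 6.

6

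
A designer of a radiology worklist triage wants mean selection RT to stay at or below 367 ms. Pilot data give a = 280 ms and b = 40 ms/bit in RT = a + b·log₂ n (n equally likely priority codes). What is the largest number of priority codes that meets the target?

40·log₂ n ≤ 367 − 280 = 87, giving log₂ n ≤ 2.1750 and n ≤ 4.516. The largest whole number is 4.

4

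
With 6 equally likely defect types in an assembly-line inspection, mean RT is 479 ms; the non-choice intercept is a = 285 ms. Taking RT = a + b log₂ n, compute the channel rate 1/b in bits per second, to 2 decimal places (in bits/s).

13.32 bits/s

b = (479 − 285)/log₂ 6 = 194/2.5850 = 75.049 ms per bit = 0.07505 s/bit; the reciprocal is 13.325 bits/s.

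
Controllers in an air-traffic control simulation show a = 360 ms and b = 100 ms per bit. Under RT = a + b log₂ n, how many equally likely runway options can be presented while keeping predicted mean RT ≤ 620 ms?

100·log₂ n ≤ 620 − 360 = 260, giving log₂ n ≤ 2.6000 and n ≤ 6.063. The largest whole number is 6.

6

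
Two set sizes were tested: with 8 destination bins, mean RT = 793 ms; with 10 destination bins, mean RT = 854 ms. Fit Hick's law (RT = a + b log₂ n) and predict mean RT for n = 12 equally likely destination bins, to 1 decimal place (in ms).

903.8 ms

RT is linear in log₂ n, so two points fix the line:
  b = (854 − 793) / (log₂ 10 − log₂ 8) = 61 / (3.3219 − 3) = 189.483 ms/bit
  a = 793 − 189.483 × 3 = 224.550 ms
Then RT(12) = 224.550 + 189.483 × log₂ 12 = 224.550 + 189.483 × 3.5850 ≈ 903.841 ms.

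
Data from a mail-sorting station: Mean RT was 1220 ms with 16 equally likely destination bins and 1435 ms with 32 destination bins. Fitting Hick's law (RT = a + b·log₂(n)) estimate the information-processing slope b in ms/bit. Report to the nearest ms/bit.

b = (RT₂ − RT₁)/(log₂ n₂ − log₂ n₁) = (1435 − 1220)/(5 − 4) = 215 ms/bit.

215 ms/bit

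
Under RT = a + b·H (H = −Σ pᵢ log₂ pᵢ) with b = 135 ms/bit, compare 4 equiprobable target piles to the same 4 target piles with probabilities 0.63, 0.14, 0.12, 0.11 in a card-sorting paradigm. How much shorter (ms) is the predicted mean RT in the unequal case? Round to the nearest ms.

63 ms

The RT saving is b·ΔH. Equiprobable H₀ = log₂(4) = 2.0000 bits; with the given probabilities H = 1.5344 bits.
b·(H₀ − H) = 135 × (2.0000 − 1.5344) = 62.86 ms.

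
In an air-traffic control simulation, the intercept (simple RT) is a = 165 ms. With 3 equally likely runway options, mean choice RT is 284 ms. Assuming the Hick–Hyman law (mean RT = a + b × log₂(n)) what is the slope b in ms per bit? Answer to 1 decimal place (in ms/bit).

3 alternatives carry log₂ 3 = 1.5850 bits; the choice cost is 284 − 165 = 119 ms, so b = 119/1.5850 = 75.081 ms/bit.

75.1 ms/bit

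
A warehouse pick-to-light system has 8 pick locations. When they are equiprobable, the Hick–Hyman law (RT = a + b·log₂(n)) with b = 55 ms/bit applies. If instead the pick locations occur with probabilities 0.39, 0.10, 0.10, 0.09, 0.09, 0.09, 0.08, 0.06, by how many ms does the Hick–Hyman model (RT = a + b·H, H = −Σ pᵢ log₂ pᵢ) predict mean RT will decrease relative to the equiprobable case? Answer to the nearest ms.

Equiprobable entropy H₀ = log₂ 8 = 3.0000 bits.
Skewed entropy H = −Σ pᵢ log₂ pᵢ = 2.6672 bits.
ΔRT = b·(H₀ − H) = 55 × 0.3328 = 18.30 ms.

18 ms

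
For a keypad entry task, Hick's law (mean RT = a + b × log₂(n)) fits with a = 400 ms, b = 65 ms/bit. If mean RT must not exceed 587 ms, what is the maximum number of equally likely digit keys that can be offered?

Set 400 + 65·log₂ n ≤ 587 → log₂ n ≤ (587 − 400)/65 = 2.8769.
So n ≤ 2^2.8769 = 7.346; the largest integer n is 7.

7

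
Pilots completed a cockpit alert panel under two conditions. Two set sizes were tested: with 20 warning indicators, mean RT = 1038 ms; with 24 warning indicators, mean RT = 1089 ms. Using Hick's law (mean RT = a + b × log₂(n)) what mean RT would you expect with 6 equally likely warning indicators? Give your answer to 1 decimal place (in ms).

701.2 ms

Solve the two-equation system in a and b:
  b = (1089 − 1038) / (log₂ 24 − log₂ 20) = 51 / (4.5850 − 4.3219) = 193.891 ms/bit
  a = 1038 − 193.891 × 4.3219 = 200.017 ms
Then RT(6) = 200.017 + 193.891 × log₂ 6 = 200.017 + 193.891 × 2.5850 ≈ 701.218 ms.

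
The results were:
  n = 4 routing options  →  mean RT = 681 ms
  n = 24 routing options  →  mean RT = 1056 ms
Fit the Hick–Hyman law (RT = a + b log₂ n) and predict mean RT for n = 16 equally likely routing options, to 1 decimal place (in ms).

Fit slope and intercept:
  b = (1056 − 681) / (log₂ 24 − log₂ 4) = 375 / (4.5850 − 2) = 145.070 ms/bit
  a = 681 − 145.070 × 2 = 390.860 ms
Then RT(16) = 390.860 + 145.070 × log₂ 16 = 390.860 + 145.070 × 4 ≈ 971.140 ms.

971.1 ms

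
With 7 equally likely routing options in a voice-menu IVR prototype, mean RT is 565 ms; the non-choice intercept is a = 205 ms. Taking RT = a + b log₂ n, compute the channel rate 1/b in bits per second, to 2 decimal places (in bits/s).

Choice component = 565 − 205 = 360 ms over log₂(7) = 2.8074 bits.
b = 360 / 2.8074 = 128.235 ms/bit, so 1/b = 7.798 bits/s.

7.80 bits/s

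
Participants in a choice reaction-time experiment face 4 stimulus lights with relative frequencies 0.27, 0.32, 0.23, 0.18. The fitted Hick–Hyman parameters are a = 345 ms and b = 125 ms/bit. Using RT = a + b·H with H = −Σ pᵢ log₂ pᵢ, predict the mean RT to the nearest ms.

591 ms

H = 0.27·log₂(1/0.27) + 0.32·log₂(1/0.32) + 0.23·log₂(1/0.23) + 0.18·log₂(1/0.18) = 1.9690 bits.
RT = 345 + 125 × 1.9690 = 591.13 ms.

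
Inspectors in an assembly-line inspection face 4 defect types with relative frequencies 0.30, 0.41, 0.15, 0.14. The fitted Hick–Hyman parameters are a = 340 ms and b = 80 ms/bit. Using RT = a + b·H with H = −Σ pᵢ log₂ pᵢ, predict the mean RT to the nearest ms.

488 ms

H = 0.30·log₂(1/0.30) + 0.41·log₂(1/0.41) + 0.15·log₂(1/0.15) + 0.14·log₂(1/0.14) = 1.8561 bits.
RT = 340 + 80 × 1.8561 = 488.49 ms.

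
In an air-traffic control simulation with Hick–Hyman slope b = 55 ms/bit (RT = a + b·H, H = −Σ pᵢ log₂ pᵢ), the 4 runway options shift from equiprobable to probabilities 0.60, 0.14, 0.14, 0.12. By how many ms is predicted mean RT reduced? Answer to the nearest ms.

The RT saving is b·ΔH. Equiprobable H₀ = log₂(4) = 2.0000 bits; with the given probabilities H = 1.6035 bits.
b·(H₀ − H) = 55 × (2.0000 − 1.6035) = 21.81 ms.

22 ms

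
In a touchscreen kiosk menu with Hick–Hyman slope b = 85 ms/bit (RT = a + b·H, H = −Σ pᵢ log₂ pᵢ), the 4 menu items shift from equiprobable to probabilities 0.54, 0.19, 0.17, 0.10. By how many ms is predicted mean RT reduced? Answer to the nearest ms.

Equiprobable entropy H₀ = log₂ 4 = 2.0000 bits.
Skewed entropy H = −Σ pᵢ log₂ pᵢ = 1.7020 bits.
ΔRT = b·(H₀ − H) = 85 × 0.2980 = 25.33 ms.

25 ms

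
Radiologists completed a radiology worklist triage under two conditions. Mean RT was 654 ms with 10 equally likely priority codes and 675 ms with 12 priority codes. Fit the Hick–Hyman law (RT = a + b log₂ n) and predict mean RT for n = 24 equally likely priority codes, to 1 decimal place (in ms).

With log₂ n on the abscissa the relation is linear; from the two conditions:
  b = (675 − 654) / (log₂ 12 − log₂ 10) = 21 / (3.5850 − 3.3219) = 79.837 ms/bit
  a = 654 − 79.837 × 3.3219 = 388.786 ms
Then RT(24) = 388.786 + 79.837 × log₂ 24 = 388.786 + 79.837 × 4.5850 ≈ 754.837 ms.

754.8 ms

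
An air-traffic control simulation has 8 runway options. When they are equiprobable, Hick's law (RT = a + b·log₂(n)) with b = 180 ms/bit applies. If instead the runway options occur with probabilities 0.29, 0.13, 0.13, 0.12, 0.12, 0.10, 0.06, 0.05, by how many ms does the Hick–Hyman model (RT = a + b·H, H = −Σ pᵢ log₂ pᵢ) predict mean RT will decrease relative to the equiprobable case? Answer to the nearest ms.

The RT saving is b·ΔH. Equiprobable H₀ = log₂(8) = 3.0000 bits; with the given probabilities H = 2.8091 bits.
b·(H₀ − H) = 180 × (3.0000 − 2.8091) = 34.35 ms.

34 ms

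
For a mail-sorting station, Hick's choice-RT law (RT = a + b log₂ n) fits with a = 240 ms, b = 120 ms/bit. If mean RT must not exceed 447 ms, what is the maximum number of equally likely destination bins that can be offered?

Information budget: (447 − 240)/120 = 1.7250 bits, so n ≤ 2^1.7250 = 3.306 → at most 3.

3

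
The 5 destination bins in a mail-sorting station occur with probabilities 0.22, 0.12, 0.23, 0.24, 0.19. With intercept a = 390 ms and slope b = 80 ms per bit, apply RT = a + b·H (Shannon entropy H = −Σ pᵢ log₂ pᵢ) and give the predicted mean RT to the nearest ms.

H = 0.22·log₂(1/0.22) + 0.12·log₂(1/0.12) + 0.23·log₂(1/0.23) + 0.24·log₂(1/0.24) + 0.19·log₂(1/0.19) = 2.2847 bits.
RT = 390 + 80 × 2.2847 = 572.77 ms.

573 ms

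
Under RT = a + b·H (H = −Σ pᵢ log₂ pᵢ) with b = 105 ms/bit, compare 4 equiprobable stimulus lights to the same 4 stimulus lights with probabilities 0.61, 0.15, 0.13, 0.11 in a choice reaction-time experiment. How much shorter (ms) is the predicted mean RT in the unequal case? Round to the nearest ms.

Equiprobable entropy H₀ = log₂ 4 = 2.0000 bits.
Skewed entropy H = −Σ pᵢ log₂ pᵢ = 1.5785 bits.
ΔRT = b·(H₀ − H) = 105 × 0.4215 = 44.26 ms.

44 ms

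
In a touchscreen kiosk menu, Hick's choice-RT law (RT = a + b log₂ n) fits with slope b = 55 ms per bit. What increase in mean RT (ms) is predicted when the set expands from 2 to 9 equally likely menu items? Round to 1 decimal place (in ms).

ΔRT = (a + b log₂ n₂) − (a + b log₂ n₁) = b·(log₂ n₂ − log₂ n₁).
log₂(9) − log₂(2) = 3.1699 − 1 = 2.1699.
ΔRT = 55 × 2.1699 = 119.346 ms.

119.3 ms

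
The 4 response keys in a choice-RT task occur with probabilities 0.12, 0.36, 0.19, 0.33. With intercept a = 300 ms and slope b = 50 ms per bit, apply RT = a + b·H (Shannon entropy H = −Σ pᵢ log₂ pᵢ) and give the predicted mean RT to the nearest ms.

H = 0.12·log₂(1/0.12) + 0.36·log₂(1/0.36) + 0.19·log₂(1/0.19) + 0.33·log₂(1/0.33) = 1.8807 bits.
RT = 300 + 50 × 1.8807 = 394.04 ms.

394 ms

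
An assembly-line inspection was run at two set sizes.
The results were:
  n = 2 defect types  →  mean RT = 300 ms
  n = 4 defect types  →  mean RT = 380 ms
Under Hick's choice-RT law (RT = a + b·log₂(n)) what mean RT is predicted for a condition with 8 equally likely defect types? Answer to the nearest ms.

Fit slope and intercept:
  b = (380 − 300) / (log₂ 4 − log₂ 2) = 80 / (2 − 1) = 80 ms/bit
  a = 300 − 80 × 1 = 220 ms
Then RT(8) = 220 + 80 × log₂ 8 = 220 + 80 × 3 ≈ 460.000 ms.

460 ms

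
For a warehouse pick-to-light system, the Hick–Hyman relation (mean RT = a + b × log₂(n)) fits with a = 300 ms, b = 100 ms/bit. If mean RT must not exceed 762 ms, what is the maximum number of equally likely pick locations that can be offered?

24

100·log₂ n ≤ 762 − 300 = 462, giving log₂ n ≤ 4.6200 and n ≤ 24.590. The largest whole number is 24.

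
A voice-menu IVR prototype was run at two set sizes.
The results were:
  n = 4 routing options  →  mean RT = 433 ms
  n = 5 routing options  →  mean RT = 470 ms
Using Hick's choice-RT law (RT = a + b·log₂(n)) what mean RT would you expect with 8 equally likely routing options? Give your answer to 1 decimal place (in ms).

Fit slope and intercept:
  b = (470 − 433) / (log₂ 5 − log₂ 4) = 37 / (2.3219 − 2) = 114.932 ms/bit
  a = 433 − 114.932 × 2 = 203.135 ms
Then RT(8) = 203.135 + 114.932 × log₂ 8 = 203.135 + 114.932 × 3 ≈ 547.932 ms.

547.9 ms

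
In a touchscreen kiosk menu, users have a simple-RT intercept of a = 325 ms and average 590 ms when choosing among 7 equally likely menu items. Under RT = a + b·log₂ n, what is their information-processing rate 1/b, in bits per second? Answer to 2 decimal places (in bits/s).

b = (590 − 325)/log₂ 7 = 265/2.8074 = 94.395 ms per bit = 0.09439 s/bit; the reciprocal is 10.594 bits/s.

10.59 bits/s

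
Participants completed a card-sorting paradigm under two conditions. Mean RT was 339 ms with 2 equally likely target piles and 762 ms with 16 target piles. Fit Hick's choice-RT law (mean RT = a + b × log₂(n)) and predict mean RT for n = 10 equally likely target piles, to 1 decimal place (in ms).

666.4 ms

With log₂ n on the abscissa the relation is linear; from the two conditions:
  b = (762 − 339) / (log₂ 16 − log₂ 2) = 423 / (4 − 1) = 141.000 ms/bit
  a = 339 − 141.000 × 1 = 198.000 ms
Then RT(10) = 198.000 + 141.000 × log₂ 10 = 198.000 + 141.000 × 3.3219 ≈ 666.392 ms.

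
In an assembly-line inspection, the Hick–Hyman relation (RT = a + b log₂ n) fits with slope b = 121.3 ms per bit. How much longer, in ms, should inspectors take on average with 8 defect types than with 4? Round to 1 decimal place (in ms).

ΔRT = (a + b log₂ n₂) − (a + b log₂ n₁) = b·(log₂ n₂ − log₂ n₁).
log₂(8) − log₂(4) = log₂(8/4) = log₂(2) = 1.
ΔRT = 121.3 × 1.0000 = 121.300 ms.

121.3 ms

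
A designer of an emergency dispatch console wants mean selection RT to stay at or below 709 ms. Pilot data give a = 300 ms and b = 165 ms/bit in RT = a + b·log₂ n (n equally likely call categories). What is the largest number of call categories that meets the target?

5

Set 300 + 165·log₂ n ≤ 709 → log₂ n ≤ (709 − 300)/165 = 2.4788.
So n ≤ 2^2.4788 = 5.574; the largest integer n is 5.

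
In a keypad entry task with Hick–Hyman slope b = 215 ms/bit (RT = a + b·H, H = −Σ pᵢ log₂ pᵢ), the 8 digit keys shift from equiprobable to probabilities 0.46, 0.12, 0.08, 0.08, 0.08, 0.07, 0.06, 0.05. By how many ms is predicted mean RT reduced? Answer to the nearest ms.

Equiprobable entropy H₀ = log₂ 8 = 3.0000 bits.
Skewed entropy H = −Σ pᵢ log₂ pᵢ = 2.4851 bits.
ΔRT = b·(H₀ − H) = 215 × 0.5149 = 110.70 ms.

111 ms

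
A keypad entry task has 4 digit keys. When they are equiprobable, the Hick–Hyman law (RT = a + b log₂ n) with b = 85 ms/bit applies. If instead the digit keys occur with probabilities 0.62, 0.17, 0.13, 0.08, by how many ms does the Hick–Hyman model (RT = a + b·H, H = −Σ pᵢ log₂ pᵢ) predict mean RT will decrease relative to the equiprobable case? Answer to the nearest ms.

Equiprobable entropy H₀ = log₂ 4 = 2.0000 bits.
Skewed entropy H = −Σ pᵢ log₂ pᵢ = 1.5363 bits.
ΔRT = b·(H₀ − H) = 85 × 0.4637 = 39.41 ms.

39 ms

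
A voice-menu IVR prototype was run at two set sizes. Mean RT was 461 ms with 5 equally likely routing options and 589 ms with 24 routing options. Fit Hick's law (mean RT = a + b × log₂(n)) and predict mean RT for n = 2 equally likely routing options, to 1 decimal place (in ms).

386.2 ms

Fit slope and intercept:
  b = (589 − 461) / (log₂ 24 − log₂ 5) = 128 / (4.5850 − 2.3219) = 56.561 ms/bit
  a = 461 − 56.561 × 2.3219 = 329.669 ms
Then RT(2) = 329.669 + 56.561 × log₂ 2 = 329.669 + 56.561 × 1 ≈ 386.230 ms.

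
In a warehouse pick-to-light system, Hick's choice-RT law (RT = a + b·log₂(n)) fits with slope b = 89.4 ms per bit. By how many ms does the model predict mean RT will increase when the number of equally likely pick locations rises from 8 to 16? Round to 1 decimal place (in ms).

89.4 ms

The intercept a cancels: ΔRT = b·(log₂ n₂ − log₂ n₁) = b·log₂(n₂/n₁).
log₂(16) − log₂(8) = log₂(16/8) = log₂(2) = 1.
ΔRT = 89.4 × 1.0000 = 89.400 ms.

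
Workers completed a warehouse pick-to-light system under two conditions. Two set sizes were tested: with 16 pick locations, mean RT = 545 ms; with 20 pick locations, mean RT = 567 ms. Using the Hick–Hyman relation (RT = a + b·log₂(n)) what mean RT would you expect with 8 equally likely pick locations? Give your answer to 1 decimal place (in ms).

476.7 ms

With log₂ n on the abscissa the relation is linear; from the two conditions:
  b = (567 − 545) / (log₂ 20 − log₂ 16) = 22 / (4.3219 − 4) = 68.338 ms/bit
  a = 545 − 68.338 × 4 = 271.647 ms
Then RT(8) = 271.647 + 68.338 × log₂ 8 = 271.647 + 68.338 × 3 ≈ 476.662 ms.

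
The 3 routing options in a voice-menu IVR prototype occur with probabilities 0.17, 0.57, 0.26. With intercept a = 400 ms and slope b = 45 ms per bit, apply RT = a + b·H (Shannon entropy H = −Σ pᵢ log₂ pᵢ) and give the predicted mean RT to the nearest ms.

463 ms

Entropy contributions −pᵢ log₂ pᵢ: 0.4346, 0.4623, 0.5053; sum H = 1.4021 bits.
RT = a + bH = 400 + 45·1.4021 = 463.10 ms.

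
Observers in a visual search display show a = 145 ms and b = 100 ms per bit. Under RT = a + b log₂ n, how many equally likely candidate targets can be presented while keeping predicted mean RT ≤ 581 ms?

20

100·log₂ n ≤ 581 − 145 = 436, giving log₂ n ≤ 4.3600 and n ≤ 20.535. The largest whole number is 20.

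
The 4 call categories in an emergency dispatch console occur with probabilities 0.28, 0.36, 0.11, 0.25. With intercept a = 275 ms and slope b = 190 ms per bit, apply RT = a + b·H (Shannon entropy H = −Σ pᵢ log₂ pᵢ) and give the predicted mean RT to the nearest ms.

Entropy contributions −pᵢ log₂ pᵢ: 0.5142, 0.5306, 0.3503, 0.5000; sum H = 1.8951 bits.
RT = a + bH = 275 + 190·1.8951 = 635.07 ms.

635 ms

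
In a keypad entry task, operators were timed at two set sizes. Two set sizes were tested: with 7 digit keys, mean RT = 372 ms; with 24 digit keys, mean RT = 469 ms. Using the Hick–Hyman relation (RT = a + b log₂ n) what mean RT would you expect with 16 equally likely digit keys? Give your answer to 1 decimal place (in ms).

437.1 ms

With log₂ n on the abscissa the relation is linear; from the two conditions:
  b = (469 − 372) / (log₂ 24 − log₂ 7) = 97 / (4.5850 − 2.8074) = 54.568 ms/bit
  a = 372 − 54.568 × 2.8074 = 218.809 ms
Then RT(16) = 218.809 + 54.568 × log₂ 16 = 218.809 + 54.568 × 4 ≈ 437.080 ms.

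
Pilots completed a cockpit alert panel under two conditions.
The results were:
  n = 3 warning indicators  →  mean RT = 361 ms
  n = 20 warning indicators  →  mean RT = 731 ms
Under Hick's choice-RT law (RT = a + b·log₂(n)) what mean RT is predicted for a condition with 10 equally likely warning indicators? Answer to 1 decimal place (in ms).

With log₂ n on the abscissa the relation is linear; from the two conditions:
  b = (731 − 361) / (log₂ 20 − log₂ 3) = 370 / (4.3219 − 1.5850) = 135.186 ms/bit
  a = 361 − 135.186 × 1.5850 = 146.735 ms
Then RT(10) = 146.735 + 135.186 × log₂ 10 = 146.735 + 135.186 × 3.3219 ≈ 595.814 ms.

595.8 ms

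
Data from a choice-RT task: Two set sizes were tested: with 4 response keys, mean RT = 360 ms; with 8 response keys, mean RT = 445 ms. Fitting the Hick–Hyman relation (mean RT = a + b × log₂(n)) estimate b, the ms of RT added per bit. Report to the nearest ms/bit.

Slope: b = (445 − 360) / (log₂ 8 − log₂ 4) = 85/1.0000 = 85 ms/bit.

85 ms/bit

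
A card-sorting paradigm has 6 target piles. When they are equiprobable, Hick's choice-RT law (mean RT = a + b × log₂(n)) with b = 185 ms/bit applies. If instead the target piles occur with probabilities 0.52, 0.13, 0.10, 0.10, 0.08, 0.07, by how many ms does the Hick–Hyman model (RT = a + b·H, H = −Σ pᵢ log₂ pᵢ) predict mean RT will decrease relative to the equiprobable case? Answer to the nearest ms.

The RT saving is b·ΔH. Equiprobable H₀ = log₂(6) = 2.5850 bits; with the given probabilities H = 2.0977 bits.
b·(H₀ − H) = 185 × (2.5850 − 2.0977) = 90.15 ms.

90 ms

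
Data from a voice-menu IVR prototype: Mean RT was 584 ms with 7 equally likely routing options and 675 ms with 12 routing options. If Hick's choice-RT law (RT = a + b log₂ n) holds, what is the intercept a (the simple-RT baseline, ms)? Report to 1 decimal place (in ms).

255.5 ms

The slope on a log₂ axis is (675 − 584) / (3.5850 − 2.8074) = 117.026 ms/bit.
a = RT₁ − b·log₂ n₁ = 584 − 117.026 × 2.8074 = 255.468 ms.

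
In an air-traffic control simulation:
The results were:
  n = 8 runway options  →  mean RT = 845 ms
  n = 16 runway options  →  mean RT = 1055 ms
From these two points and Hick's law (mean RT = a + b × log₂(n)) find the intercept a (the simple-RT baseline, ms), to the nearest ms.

b = (RT₂ − RT₁)/(log₂ n₂ − log₂ n₁) = (1055 − 845)/(4 − 3) = 210 ms/bit.
a = RT₁ − b·log₂ n₁ = 845 − 210 × 3 = 215.000 ms.

215 ms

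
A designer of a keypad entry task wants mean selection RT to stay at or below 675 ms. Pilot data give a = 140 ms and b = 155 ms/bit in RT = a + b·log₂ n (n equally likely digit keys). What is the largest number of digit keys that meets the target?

10

155·log₂ n ≤ 675 − 140 = 535, giving log₂ n ≤ 3.4516 and n ≤ 10.941. The largest whole number is 10.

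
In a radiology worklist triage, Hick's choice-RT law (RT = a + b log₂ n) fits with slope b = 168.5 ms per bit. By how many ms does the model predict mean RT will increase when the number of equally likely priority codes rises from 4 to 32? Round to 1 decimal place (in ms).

505.5 ms

Only the slope matters, since a is common to both: ΔRT = b·log₂(n₂/n₁).
log₂(32) − log₂(4) = log₂(32/4) = log₂(8) = 3.
ΔRT = 168.5 × 3.0000 = 505.500 ms.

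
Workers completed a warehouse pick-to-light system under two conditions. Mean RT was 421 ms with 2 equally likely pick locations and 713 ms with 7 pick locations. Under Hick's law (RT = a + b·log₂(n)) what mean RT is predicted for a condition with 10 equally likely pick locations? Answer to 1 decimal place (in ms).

796.1 ms

RT is linear in log₂ n, so two points fix the line:
  b = (713 − 421) / (log₂ 7 − log₂ 2) = 292 / (2.8074 − 1) = 161.562 ms/bit
  a = 421 − 161.562 × 1 = 259.438 ms
Then RT(10) = 259.438 + 161.562 × log₂ 10 = 259.438 + 161.562 × 3.3219 ≈ 796.136 ms.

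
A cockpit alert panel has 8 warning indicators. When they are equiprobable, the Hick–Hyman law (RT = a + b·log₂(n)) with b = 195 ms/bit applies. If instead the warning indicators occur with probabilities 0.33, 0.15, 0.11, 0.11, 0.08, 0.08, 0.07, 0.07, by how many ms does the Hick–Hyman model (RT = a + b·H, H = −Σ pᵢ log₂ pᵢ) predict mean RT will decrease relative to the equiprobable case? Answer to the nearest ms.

47 ms

The RT saving is b·ΔH. Equiprobable H₀ = log₂(8) = 3.0000 bits; with the given probabilities H = 2.7591 bits.
b·(H₀ − H) = 195 × (3.0000 − 2.7591) = 46.98 ms.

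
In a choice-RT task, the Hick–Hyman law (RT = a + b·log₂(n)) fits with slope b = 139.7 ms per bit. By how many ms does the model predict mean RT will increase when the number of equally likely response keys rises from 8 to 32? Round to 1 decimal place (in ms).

279.4 ms

ΔRT = (a + b log₂ n₂) − (a + b log₂ n₁) = b·(log₂ n₂ − log₂ n₁).
log₂(32) − log₂(8) = log₂(32/8) = log₂(4) = 2.
ΔRT = 139.7 × 2.0000 = 279.400 ms.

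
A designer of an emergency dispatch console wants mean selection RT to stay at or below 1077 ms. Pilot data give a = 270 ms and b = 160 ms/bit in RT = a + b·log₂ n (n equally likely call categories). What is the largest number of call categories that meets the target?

Set 270 + 160·log₂ n ≤ 1077 → log₂ n ≤ (1077 − 270)/160 = 5.0438.
So n ≤ 2^5.0438 = 32.985; the largest integer n is 32.

32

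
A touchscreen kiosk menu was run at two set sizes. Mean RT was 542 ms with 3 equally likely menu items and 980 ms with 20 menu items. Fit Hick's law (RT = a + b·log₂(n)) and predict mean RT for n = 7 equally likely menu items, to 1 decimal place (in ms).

737.6 ms

With log₂ n on the abscissa the relation is linear; from the two conditions:
  b = (980 − 542) / (log₂ 20 − log₂ 3) = 438 / (4.3219 − 1.5850) = 160.031 ms/bit
  a = 542 − 160.031 × 1.5850 = 288.356 ms
Then RT(7) = 288.356 + 160.031 × log₂ 7 = 288.356 + 160.031 × 2.8074 ≈ 737.621 ms.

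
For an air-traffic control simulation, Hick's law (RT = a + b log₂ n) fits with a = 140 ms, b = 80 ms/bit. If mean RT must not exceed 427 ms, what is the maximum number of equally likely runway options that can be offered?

Set 140 + 80·log₂ n ≤ 427 → log₂ n ≤ (427 − 140)/80 = 3.5875.
So n ≤ 2^3.5875 = 12.021; the largest integer n is 12.

12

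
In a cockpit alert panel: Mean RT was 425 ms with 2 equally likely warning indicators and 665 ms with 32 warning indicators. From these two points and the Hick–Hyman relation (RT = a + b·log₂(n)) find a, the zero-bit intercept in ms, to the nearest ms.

365 ms

b = (RT₂ − RT₁)/(log₂ n₂ − log₂ n₁) = (665 − 425)/(5 − 1) = 60 ms/bit.
Intercept: a = 425 − 60·log₂(2) = 365.000 ms.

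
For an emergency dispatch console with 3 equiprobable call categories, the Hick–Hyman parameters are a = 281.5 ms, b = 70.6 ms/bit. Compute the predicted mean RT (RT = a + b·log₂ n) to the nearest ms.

log₂(3) = 1.5850 bits, so RT = 281.5 + 70.6 × 1.5850 ≈ 393.398 ms.

393 ms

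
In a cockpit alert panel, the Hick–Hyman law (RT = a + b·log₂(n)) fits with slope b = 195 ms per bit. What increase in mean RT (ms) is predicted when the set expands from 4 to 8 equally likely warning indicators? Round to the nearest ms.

195 ms

ΔRT = (a + b log₂ n₂) − (a + b log₂ n₁) = b·(log₂ n₂ − log₂ n₁).
log₂(8) − log₂(4) = log₂(8/4) = log₂(2) = 1.
ΔRT = 195 × 1.0000 = 195.000 ms.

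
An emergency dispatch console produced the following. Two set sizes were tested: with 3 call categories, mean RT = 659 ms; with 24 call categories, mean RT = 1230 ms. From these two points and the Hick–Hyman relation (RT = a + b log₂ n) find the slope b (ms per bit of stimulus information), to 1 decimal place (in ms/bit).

190.3 ms/bit

The slope on a log₂ axis is (1230 − 659) / (4.5850 − 1.5850) = 190.333 ms/bit.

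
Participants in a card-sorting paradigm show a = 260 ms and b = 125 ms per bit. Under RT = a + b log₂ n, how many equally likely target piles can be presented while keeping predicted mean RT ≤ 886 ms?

Information budget: (886 − 260)/125 = 5.0080 bits, so n ≤ 2^5.0080 = 32.178 → at most 32.

32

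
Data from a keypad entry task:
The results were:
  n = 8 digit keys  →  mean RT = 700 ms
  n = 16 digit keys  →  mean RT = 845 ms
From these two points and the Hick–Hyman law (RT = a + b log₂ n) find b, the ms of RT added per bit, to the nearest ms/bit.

Slope: b = (845 − 700) / (log₂ 16 − log₂ 8) = 145/1.0000 = 145 ms/bit.

145 ms/bit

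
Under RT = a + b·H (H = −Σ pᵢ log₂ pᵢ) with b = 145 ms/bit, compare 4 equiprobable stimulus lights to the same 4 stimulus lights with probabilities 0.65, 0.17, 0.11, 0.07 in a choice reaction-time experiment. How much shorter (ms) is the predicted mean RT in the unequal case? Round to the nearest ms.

The RT saving is b·ΔH. Equiprobable H₀ = log₂(4) = 2.0000 bits; with the given probabilities H = 1.4574 bits.
b·(H₀ − H) = 145 × (2.0000 − 1.4574) = 78.68 ms.

79 ms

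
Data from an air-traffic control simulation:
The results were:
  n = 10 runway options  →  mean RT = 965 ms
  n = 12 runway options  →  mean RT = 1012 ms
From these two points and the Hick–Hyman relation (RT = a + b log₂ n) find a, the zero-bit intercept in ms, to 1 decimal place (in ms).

Slope: b = (1012 − 965) / (log₂ 12 − log₂ 10) = 47/0.2630 = 178.684 ms/bit.
Intercept: a = 965 − 178.684·log₂(10) = 371.425 ms.

371.4 ms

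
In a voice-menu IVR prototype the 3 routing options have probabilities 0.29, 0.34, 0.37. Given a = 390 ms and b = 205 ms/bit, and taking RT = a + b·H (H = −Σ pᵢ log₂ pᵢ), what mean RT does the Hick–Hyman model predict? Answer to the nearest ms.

713 ms

Entropy contributions −pᵢ log₂ pᵢ: 0.5179, 0.5292, 0.5307; sum H = 1.5778 bits.
RT = a + bH = 390 + 205·1.5778 = 713.45 ms.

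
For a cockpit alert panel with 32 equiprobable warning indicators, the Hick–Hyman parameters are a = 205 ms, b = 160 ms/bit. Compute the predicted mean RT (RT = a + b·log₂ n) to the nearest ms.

log₂(32) = 5 bits, so RT = 205 + 160 × 5 ≈ 1005.000 ms.

1005 ms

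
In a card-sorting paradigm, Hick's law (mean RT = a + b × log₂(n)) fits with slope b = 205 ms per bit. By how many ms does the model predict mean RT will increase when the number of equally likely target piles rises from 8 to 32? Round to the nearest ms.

The intercept a cancels: ΔRT = b·(log₂ n₂ − log₂ n₁) = b·log₂(n₂/n₁).
log₂(32) − log₂(8) = log₂(32/8) = log₂(4) = 2.
ΔRT = 205 × 2.0000 = 410.000 ms.

410 ms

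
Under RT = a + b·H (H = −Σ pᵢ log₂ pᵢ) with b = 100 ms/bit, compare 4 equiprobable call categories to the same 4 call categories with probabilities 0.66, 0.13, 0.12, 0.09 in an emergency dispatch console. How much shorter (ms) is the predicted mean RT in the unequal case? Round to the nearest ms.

54 ms

The RT saving is b·ΔH. Equiprobable H₀ = log₂(4) = 2.0000 bits; with the given probabilities H = 1.4580 bits.
b·(H₀ − H) = 100 × (2.0000 − 1.4580) = 54.20 ms.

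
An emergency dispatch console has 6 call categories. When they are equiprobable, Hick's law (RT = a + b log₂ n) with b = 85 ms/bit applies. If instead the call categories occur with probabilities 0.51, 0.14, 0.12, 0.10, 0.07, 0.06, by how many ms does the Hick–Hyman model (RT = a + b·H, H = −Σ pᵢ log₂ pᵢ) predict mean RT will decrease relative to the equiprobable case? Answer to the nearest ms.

The RT saving is b·ΔH. Equiprobable H₀ = log₂(6) = 2.5850 bits; with the given probabilities H = 2.1039 bits.
b·(H₀ − H) = 85 × (2.5850 − 2.1039) = 40.89 ms.

41 ms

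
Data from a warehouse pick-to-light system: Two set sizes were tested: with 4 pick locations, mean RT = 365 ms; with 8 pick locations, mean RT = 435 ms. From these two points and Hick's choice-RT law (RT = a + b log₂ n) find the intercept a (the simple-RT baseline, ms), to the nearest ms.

225 ms

b = (RT₂ − RT₁)/(log₂ n₂ − log₂ n₁) = (435 − 365)/(3 − 2) = 70 ms/bit.
Intercept: a = 365 − 70·log₂(4) = 225.000 ms.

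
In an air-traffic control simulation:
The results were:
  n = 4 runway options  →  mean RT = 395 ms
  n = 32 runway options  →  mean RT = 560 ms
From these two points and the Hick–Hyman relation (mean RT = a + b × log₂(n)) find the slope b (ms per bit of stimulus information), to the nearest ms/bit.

b = (RT₂ − RT₁)/(log₂ n₂ − log₂ n₁) = (560 − 395)/(5 − 2) = 55 ms/bit.

55 ms/bit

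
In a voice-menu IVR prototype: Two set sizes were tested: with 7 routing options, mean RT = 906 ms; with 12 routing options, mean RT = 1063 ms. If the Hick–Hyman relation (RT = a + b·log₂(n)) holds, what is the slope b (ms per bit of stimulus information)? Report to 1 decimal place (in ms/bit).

201.9 ms/bit

The slope on a log₂ axis is (1063 − 906) / (3.5850 − 2.8074) = 201.901 ms/bit.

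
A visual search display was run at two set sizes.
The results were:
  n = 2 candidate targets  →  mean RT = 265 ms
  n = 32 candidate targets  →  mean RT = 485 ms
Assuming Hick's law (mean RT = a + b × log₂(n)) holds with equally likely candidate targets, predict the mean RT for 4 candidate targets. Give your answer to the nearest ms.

Solve the two-equation system in a and b:
  b = (485 − 265) / (log₂ 32 − log₂ 2) = 220 / (5 − 1) = 55 ms/bit
  a = 265 − 55 × 1 = 210 ms
Then RT(4) = 210 + 55 × log₂ 4 = 210 + 55 × 2 ≈ 320.000 ms.

320 ms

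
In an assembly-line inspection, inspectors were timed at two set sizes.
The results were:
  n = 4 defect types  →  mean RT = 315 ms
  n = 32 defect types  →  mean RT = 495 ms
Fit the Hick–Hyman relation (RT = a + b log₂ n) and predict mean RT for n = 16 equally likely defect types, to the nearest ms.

RT is linear in log₂ n, so two points fix the line:
  b = (495 − 315) / (log₂ 32 − log₂ 4) = 180 / (5 − 2) = 60 ms/bit
  a = 315 − 60 × 2 = 195 ms
Then RT(16) = 195 + 60 × log₂ 16 = 195 + 60 × 4 ≈ 435.000 ms.

435 ms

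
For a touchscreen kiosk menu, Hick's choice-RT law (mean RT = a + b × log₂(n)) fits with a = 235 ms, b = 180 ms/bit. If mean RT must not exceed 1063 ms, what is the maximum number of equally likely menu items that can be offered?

180·log₂ n ≤ 1063 − 235 = 828, giving log₂ n ≤ 4.6000 and n ≤ 24.251. The largest whole number is 24.

24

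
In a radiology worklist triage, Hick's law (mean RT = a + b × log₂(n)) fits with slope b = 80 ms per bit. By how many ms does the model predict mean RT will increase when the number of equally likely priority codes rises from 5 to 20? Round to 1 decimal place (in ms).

160.0 ms

The intercept a cancels: ΔRT = b·(log₂ n₂ − log₂ n₁) = b·log₂(n₂/n₁).
log₂(20) − log₂(5) = log₂(20/5) = log₂(4) = 2.
ΔRT = 80 × 2.0000 = 160.000 ms.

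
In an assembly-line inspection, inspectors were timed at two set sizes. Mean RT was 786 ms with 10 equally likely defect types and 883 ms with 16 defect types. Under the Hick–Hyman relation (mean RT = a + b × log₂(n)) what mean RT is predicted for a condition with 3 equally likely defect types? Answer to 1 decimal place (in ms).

537.5 ms

With log₂ n on the abscissa the relation is linear; from the two conditions:
  b = (883 − 786) / (log₂ 16 − log₂ 10) = 97 / (4 − 3.3219) = 143.053 ms/bit
  a = 786 − 143.053 × 3.3219 = 310.789 ms
Then RT(3) = 310.789 + 143.053 × log₂ 3 = 310.789 + 143.053 × 1.5850 ≈ 537.522 ms.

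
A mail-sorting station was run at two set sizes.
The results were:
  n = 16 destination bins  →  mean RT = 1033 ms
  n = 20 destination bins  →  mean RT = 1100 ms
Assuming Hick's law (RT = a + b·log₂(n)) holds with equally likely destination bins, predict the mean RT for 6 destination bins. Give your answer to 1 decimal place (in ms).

738.5 ms

Fit slope and intercept:
  b = (1100 − 1033) / (log₂ 20 − log₂ 16) = 67 / (4.3219 − 4) = 208.121 ms/bit
  a = 1033 − 208.121 × 4 = 200.516 ms
Then RT(6) = 200.516 + 208.121 × log₂ 6 = 200.516 + 208.121 × 2.5850 ≈ 738.501 ms.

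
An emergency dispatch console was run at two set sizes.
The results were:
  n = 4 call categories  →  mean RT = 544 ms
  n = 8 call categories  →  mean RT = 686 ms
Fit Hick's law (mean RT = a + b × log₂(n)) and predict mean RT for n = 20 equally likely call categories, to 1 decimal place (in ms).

RT is linear in log₂ n, so two points fix the line:
  b = (686 − 544) / (log₂ 8 − log₂ 4) = 142 / (3 − 2) = 142.000 ms/bit
  a = 544 − 142.000 × 2 = 260.000 ms
Then RT(20) = 260.000 + 142.000 × log₂ 20 = 260.000 + 142.000 × 4.3219 ≈ 873.714 ms.

873.7 ms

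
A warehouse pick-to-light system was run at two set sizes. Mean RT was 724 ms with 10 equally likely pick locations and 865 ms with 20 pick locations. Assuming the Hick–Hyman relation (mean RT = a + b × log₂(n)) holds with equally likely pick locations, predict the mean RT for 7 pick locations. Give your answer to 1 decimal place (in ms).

Fit slope and intercept:
  b = (865 − 724) / (log₂ 20 − log₂ 10) = 141 / (4.3219 − 3.3219) = 141.000 ms/bit
  a = 724 − 141.000 × 3.3219 = 255.608 ms
Then RT(7) = 255.608 + 141.000 × log₂ 7 = 255.608 + 141.000 × 2.8074 ≈ 651.445 ms.

651.4 ms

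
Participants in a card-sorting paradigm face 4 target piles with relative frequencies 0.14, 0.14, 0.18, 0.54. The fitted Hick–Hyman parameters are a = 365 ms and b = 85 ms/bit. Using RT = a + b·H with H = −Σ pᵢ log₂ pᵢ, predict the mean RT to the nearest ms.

H = 0.14·log₂(1/0.14) + 0.14·log₂(1/0.14) + 0.18·log₂(1/0.18) + 0.54·log₂(1/0.54) = 1.7196 bits.
RT = 365 + 85 × 1.7196 = 511.16 ms.

511 ms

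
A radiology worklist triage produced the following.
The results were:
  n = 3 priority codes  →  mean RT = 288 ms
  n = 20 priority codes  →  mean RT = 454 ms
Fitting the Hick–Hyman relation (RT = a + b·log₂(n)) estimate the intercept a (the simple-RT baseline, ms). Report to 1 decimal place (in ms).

Slope: b = (454 − 288) / (log₂ 20 − log₂ 3) = 166/2.7370 = 60.651 ms/bit.
a = RT₁ − b·log₂ n₁ = 288 − 60.651 × 1.5850 = 191.870 ms.

191.9 ms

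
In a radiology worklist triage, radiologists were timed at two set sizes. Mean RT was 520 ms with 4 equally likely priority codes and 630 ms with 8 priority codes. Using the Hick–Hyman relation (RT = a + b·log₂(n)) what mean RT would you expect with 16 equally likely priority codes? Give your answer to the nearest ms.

740 ms

RT is linear in log₂ n, so two points fix the line:
  b = (630 − 520) / (log₂ 8 − log₂ 4) = 110 / (3 − 2) = 110 ms/bit
  a = 520 − 110 × 2 = 300 ms
Then RT(16) = 300 + 110 × log₂ 16 = 300 + 110 × 4 ≈ 740.000 ms.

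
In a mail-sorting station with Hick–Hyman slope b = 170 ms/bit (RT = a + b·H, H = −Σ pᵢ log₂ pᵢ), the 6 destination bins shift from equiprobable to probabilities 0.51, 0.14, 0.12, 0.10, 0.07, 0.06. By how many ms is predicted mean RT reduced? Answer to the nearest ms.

82 ms

Equiprobable entropy H₀ = log₂ 6 = 2.5850 bits.
Skewed entropy H = −Σ pᵢ log₂ pᵢ = 2.1039 bits.
ΔRT = b·(H₀ − H) = 170 × 0.4811 = 81.78 ms.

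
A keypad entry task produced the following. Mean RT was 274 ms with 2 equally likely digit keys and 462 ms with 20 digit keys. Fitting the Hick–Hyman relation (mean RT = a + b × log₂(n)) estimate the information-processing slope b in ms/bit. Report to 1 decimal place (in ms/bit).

The slope on a log₂ axis is (462 − 274) / (4.3219 − 1) = 56.594 ms/bit.

56.6 ms/bit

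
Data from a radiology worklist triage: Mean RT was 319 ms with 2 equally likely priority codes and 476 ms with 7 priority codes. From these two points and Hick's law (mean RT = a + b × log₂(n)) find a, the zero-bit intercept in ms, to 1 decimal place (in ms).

232.1 ms

The slope on a log₂ axis is (476 − 319) / (2.8074 − 1) = 86.867 ms/bit.
Intercept: a = 319 − 86.867·log₂(2) = 232.133 ms.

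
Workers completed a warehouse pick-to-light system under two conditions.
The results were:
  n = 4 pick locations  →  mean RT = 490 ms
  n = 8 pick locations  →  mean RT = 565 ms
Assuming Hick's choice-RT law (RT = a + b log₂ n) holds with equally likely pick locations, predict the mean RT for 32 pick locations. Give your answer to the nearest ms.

715 ms

With log₂ n on the abscissa the relation is linear; from the two conditions:
  b = (565 − 490) / (log₂ 8 − log₂ 4) = 75 / (3 − 2) = 75 ms/bit
  a = 490 − 75 × 2 = 340 ms
Then RT(32) = 340 + 75 × log₂ 32 = 340 + 75 × 5 ≈ 715.000 ms.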